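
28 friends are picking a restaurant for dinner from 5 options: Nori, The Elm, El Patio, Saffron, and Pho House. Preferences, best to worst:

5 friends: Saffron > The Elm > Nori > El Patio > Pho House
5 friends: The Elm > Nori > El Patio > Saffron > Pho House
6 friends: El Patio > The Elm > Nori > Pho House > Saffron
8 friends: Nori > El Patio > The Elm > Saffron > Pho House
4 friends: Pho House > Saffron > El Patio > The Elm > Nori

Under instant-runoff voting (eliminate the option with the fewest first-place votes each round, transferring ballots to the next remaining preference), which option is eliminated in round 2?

Round 1: Nori 8, The Elm 5, El Patio 6, Saffron 5, Pho House 4. Eliminate Pho House.
Round 2: Nori 8, The Elm 5, El Patio 6, Saffron 9. Eliminate The Elm.

The Elm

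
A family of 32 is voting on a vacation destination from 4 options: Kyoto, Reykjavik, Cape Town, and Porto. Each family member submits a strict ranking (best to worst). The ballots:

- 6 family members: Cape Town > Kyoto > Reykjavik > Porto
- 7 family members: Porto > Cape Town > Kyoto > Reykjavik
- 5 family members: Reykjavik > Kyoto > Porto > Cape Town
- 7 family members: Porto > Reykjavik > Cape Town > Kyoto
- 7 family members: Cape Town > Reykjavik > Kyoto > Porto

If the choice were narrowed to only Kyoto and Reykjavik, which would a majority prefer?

Reykjavik

Voters preferring Kyoto to Reykjavik: 13; preferring Reykjavik to Kyoto: 19.
Reykjavik wins the head-to-head.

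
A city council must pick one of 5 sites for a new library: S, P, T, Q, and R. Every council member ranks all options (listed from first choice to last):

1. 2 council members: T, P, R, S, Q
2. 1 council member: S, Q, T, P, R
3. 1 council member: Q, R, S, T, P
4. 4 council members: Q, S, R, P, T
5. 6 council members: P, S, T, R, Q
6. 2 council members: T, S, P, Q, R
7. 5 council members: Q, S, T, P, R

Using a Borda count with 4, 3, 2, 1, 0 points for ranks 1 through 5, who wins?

S: 2·1 + 1·4 + 1·2 + 4·3 + 6·3 + 2·3 + 5·3 = 59
P: 2·3 + 1·1 + 1·0 + 4·1 + 6·4 + 2·2 + 5·1 = 44
T: 2·4 + 1·2 + 1·1 + 4·0 + 6·2 + 2·4 + 5·2 = 41
Q: 2·0 + 1·3 + 1·4 + 4·4 + 6·0 + 2·1 + 5·4 = 45
R: 2·2 + 1·0 + 1·3 + 4·2 + 6·1 + 2·0 + 5·0 = 21
S has the highest Borda score (59).

S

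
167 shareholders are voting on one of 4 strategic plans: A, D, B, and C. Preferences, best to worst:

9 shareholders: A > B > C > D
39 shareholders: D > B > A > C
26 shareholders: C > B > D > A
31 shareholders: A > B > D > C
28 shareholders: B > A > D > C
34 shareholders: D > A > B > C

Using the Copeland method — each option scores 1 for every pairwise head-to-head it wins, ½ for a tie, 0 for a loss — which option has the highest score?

B

A: beats C; loses to D and B → score 1.
D: beats A and C; loses to B → score 2.
B: beats A, D, and C → score 3.
C: loses to A, D, and B → score 0.
B has the best pairwise record.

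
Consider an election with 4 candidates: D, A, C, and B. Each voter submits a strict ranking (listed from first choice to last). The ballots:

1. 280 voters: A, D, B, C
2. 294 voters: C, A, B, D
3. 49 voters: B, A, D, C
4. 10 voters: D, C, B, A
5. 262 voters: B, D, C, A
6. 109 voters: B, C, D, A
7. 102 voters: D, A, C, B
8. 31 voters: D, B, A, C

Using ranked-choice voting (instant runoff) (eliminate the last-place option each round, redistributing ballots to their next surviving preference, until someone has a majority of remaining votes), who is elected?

Round 1: D 143, A 280, C 294, B 420. Eliminate D.
Round 2: A 382, C 304, B 451. Eliminate C.
Round 3: A 676, B 461. A has a majority.

A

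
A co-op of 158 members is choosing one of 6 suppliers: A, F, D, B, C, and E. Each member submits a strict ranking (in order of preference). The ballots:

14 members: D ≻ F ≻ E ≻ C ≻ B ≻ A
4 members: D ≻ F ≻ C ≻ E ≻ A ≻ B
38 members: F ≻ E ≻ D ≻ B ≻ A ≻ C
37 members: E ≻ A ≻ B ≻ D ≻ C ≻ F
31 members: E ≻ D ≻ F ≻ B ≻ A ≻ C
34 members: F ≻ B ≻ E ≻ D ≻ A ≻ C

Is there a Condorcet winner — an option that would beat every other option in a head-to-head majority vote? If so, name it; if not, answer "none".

Checking pairwise contests:
F beats A 121–37.
D beats F 86–72.
E beats D 140–18.
F beats B 121–37.
A beats C 140–18.
F beats E 90–68.
Every option loses at least one head-to-head, so there is no Condorcet winner.

none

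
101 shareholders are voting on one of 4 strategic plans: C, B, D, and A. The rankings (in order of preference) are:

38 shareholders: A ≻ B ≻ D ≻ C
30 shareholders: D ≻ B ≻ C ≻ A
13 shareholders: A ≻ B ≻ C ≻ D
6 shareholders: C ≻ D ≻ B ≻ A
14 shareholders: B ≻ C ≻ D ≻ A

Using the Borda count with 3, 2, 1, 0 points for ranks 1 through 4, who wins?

B

C: 38·0 + 30·1 + 13·1 + 6·3 + 14·2 = 89
B: 38·2 + 30·2 + 13·2 + 6·1 + 14·3 = 210
D: 38·1 + 30·3 + 13·0 + 6·2 + 14·1 = 154
A: 38·3 + 30·0 + 13·3 + 6·0 + 14·0 = 153
B has the highest Borda score (210).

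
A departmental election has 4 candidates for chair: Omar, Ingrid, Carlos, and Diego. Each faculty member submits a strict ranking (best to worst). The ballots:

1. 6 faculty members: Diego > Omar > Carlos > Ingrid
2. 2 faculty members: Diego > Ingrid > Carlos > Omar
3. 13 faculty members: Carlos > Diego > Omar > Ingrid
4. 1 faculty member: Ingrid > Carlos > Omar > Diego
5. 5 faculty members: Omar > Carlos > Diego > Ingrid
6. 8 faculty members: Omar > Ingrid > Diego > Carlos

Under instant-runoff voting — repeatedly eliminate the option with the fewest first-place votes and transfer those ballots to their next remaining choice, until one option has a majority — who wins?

Round 1: Omar 13, Ingrid 1, Carlos 13, Diego 8. Eliminate Ingrid.
Round 2: Omar 13, Carlos 14, Diego 8. Eliminate Diego.
Round 3: Omar 19, Carlos 16. Omar has a majority.

Omar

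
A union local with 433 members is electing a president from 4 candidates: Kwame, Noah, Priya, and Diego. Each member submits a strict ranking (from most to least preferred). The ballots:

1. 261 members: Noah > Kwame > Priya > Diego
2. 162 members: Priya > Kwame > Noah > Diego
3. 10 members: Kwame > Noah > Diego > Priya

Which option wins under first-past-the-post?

First-place votes: Kwame 10, Noah 261, Priya 162, Diego 0.
Noah has the most first-place votes.

Noah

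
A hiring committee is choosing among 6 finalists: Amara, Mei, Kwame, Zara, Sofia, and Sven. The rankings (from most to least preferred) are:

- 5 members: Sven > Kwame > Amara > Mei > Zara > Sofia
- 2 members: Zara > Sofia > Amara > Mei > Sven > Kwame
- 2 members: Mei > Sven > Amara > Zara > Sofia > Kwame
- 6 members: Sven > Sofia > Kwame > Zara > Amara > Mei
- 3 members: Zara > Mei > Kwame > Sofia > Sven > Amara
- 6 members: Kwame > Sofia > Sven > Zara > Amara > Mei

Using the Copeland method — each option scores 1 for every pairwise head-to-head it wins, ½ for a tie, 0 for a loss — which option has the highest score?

Sven

Amara: beats Mei; loses to Kwame, Zara, Sofia, and Sven → score 1.
Mei: loses to Amara, Kwame, Zara, Sofia, and Sven → score 0.
Kwame: beats Amara, Mei, Zara, and Sofia; loses to Sven → score 4.
Zara: beats Amara and Mei; ties Sofia; loses to Kwame and Sven → score 2.5.
Sofia: beats Amara and Mei; ties Zara; loses to Kwame and Sven → score 2.5.
Sven: beats Amara, Mei, Kwame, Zara, and Sofia → score 5.
Sven has the best pairwise record.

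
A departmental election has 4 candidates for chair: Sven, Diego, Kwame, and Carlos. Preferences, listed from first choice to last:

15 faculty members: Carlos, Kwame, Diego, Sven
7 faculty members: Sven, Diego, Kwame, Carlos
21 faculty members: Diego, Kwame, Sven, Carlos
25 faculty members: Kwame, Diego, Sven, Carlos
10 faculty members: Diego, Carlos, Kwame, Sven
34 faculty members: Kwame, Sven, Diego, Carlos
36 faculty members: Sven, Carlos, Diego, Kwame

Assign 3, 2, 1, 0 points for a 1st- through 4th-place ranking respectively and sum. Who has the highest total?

Sven: 15·0 + 7·3 + 21·1 + 25·1 + 10·0 + 34·2 + 36·3 = 243
Diego: 15·1 + 7·2 + 21·3 + 25·2 + 10·3 + 34·1 + 36·1 = 242
Kwame: 15·2 + 7·1 + 21·2 + 25·3 + 10·1 + 34·3 + 36·0 = 266
Carlos: 15·3 + 7·0 + 21·0 + 25·0 + 10·2 + 34·0 + 36·2 = 137
Kwame has the highest Borda score (266).

Kwame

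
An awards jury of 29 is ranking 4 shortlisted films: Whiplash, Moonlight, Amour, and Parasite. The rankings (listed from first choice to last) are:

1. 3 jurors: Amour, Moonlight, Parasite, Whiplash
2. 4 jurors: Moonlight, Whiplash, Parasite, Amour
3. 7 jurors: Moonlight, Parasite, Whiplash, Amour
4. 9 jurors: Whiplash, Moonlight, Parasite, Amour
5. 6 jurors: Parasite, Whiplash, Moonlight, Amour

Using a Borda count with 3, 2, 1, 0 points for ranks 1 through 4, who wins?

Whiplash: 3·0 + 4·2 + 7·1 + 9·3 + 6·2 = 54
Moonlight: 3·2 + 4·3 + 7·3 + 9·2 + 6·1 = 63
Amour: 3·3 + 4·0 + 7·0 + 9·0 + 6·0 = 9
Parasite: 3·1 + 4·1 + 7·2 + 9·1 + 6·3 = 48
Moonlight has the highest Borda score (63).

Moonlight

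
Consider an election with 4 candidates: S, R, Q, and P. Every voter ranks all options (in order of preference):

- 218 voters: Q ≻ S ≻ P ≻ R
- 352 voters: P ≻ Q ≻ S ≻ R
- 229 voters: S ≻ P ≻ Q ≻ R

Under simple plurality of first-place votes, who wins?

P

First-place votes: S 229, R 0, Q 218, P 352.
P has the most first-place votes.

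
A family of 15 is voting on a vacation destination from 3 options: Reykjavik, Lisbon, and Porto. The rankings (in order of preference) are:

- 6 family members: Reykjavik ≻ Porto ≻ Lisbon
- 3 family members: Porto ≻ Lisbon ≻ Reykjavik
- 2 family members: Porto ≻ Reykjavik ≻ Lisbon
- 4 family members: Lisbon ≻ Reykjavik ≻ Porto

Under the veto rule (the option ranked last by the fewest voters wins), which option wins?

Reykjavik

Last-place votes: Reykjavik 3, Lisbon 8, Porto 4.
Reykjavik is ranked last by the fewest voters, so Reykjavik wins.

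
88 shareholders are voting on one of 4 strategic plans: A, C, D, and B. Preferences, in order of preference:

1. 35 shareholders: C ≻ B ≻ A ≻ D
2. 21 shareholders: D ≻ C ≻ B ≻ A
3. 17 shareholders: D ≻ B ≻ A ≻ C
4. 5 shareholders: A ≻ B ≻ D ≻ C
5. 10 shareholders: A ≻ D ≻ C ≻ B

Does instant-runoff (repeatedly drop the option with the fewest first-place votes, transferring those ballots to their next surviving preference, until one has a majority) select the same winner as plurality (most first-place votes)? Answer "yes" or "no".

yes

Instant-runoff — R1 A 15, C 35, D 38, B 0 (B out); R2 A 15, C 35, D 38 (A out); R3 C 35, D 53 (D winner). Winner: D.
Plurality — first-place votes: A 15, C 35, D 38, B 0. Winner: D.
The two methods agree.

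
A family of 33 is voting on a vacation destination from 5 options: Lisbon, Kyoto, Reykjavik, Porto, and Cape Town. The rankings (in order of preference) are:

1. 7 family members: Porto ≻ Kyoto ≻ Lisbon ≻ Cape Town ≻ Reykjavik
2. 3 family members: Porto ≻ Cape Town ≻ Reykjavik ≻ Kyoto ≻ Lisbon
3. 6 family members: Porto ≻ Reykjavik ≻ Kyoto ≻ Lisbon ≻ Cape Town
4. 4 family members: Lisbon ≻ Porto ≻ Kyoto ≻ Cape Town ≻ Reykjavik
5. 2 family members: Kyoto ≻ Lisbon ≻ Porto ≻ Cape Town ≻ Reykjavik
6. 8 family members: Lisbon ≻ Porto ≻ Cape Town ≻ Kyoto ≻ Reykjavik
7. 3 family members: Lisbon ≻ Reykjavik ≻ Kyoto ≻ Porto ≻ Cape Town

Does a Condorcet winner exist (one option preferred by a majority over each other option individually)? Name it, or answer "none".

none

Checking pairwise contests:
Kyoto beats Lisbon 18–15.
Porto beats Kyoto 28–5.
Lisbon beats Reykjavik 24–9.
Lisbon beats Porto 17–16.
Lisbon beats Cape Town 30–3.
Every option loses at least one head-to-head, so there is no Condorcet winner.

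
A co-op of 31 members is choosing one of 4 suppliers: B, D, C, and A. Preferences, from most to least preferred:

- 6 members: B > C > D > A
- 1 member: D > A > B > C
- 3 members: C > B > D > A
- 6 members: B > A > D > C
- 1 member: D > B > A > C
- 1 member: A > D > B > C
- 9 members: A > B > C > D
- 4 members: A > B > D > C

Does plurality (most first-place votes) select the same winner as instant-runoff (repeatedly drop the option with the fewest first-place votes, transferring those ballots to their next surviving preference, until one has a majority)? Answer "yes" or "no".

Plurality — first-place votes: B 12, D 2, C 3, A 14. Winner: A.
Instant-runoff — R1 B 12, D 2, C 3, A 14 (D out); R2 B 13, C 3, A 15 (C out); R3 B 16, A 15 (B winner). Winner: B.
The two methods disagree.

no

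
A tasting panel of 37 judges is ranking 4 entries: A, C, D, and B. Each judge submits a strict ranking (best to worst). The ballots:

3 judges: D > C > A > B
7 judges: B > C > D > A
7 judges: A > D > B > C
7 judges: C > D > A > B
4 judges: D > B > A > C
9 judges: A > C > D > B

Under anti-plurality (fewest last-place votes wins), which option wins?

Last-place votes: A 7, C 11, D 0, B 19.
D is ranked last by the fewest voters, so D wins.

D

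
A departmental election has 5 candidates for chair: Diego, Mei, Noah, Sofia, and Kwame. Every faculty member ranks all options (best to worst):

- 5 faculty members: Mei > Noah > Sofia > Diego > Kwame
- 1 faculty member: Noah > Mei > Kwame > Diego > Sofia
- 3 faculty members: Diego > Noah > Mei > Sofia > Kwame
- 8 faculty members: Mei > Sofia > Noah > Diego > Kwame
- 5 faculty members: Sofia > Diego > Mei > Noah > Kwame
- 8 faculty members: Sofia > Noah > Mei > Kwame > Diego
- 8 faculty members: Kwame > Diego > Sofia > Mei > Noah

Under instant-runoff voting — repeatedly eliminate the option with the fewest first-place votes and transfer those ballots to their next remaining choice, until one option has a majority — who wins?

Sofia

Round 1: Diego 3, Mei 13, Noah 1, Sofia 13, Kwame 8. Eliminate Noah.
Round 2: Diego 3, Mei 14, Sofia 13, Kwame 8. Eliminate Diego.
Round 3: Mei 17, Sofia 13, Kwame 8. Eliminate Kwame.
Round 4: Mei 17, Sofia 21. Sofia has a majority.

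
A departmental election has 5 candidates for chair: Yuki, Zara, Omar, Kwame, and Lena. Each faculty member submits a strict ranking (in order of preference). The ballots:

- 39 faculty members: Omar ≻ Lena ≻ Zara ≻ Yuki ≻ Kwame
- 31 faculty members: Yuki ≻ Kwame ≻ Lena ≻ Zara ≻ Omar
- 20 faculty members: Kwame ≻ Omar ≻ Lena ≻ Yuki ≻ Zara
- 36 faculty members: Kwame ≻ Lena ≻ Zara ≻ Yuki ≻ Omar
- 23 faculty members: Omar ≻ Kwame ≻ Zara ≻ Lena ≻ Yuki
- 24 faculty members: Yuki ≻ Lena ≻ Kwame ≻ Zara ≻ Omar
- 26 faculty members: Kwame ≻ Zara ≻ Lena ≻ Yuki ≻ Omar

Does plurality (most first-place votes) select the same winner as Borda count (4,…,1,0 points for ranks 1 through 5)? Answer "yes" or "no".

yes

Plurality — first-place votes: Yuki 55, Zara 0, Omar 62, Kwame 82, Lena 0. Winner: Kwame.
Borda — scores: Yuki 341, Zara 329, Omar 308, Kwame 538, Lena 474. Winner: Kwame.
The two methods agree.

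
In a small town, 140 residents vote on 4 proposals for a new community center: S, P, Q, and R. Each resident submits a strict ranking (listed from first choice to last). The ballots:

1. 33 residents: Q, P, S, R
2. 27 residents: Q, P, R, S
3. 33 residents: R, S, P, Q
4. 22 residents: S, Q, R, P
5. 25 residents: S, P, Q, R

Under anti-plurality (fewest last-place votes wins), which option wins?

Last-place votes: S 27, P 22, Q 33, R 58.
P is ranked last by the fewest voters, so P wins.

P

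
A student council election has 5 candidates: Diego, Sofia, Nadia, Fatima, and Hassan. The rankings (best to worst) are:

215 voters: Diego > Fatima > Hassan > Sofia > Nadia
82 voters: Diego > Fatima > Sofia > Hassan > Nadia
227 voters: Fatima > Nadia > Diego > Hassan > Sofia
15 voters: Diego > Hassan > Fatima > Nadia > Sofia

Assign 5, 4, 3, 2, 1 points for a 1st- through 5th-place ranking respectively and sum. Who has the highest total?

Fatima

Diego: 215·5 + 82·5 + 227·3 + 15·5 = 2241
Sofia: 215·2 + 82·3 + 227·1 + 15·1 = 918
Nadia: 215·1 + 82·1 + 227·4 + 15·2 = 1235
Fatima: 215·4 + 82·4 + 227·5 + 15·3 = 2368
Hassan: 215·3 + 82·2 + 227·2 + 15·4 = 1323
Fatima has the highest Borda score (2368).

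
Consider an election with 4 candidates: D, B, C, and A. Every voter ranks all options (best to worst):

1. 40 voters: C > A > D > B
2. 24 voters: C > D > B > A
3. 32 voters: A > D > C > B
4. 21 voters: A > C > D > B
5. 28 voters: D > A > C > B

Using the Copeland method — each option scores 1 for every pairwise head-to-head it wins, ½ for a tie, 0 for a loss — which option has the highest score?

A

D: beats B; loses to C and A → score 1.
B: loses to D, C, and A → score 0.
C: beats D and B; loses to A → score 2.
A: beats D, B, and C → score 3.
A has the best pairwise record.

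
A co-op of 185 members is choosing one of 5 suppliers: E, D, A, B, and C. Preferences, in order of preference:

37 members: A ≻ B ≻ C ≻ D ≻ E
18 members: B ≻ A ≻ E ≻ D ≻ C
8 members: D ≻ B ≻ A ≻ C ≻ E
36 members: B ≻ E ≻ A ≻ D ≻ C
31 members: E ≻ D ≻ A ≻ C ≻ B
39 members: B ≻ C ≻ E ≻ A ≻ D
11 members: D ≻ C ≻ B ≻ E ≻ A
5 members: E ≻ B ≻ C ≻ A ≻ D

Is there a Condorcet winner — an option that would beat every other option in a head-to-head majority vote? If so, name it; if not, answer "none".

B

B vs E: 149–36 for B.
B vs D: 135–50 for B.
B vs A: 117–68 for B.
B vs C: 143–42 for B.
B beats every other option head-to-head.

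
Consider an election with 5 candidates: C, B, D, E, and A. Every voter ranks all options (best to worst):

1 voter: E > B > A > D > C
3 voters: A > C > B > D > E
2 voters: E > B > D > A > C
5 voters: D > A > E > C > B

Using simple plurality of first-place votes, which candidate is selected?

First-place votes: C 0, B 0, D 5, E 3, A 3.
D has the most first-place votes.

D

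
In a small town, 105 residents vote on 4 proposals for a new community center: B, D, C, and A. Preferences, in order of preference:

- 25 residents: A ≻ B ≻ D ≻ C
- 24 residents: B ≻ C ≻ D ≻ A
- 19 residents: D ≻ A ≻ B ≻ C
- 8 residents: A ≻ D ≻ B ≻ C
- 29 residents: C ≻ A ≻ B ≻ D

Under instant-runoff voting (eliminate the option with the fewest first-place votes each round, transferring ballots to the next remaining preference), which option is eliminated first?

D

Round 1: B 24, D 19, C 29, A 33. Eliminate D.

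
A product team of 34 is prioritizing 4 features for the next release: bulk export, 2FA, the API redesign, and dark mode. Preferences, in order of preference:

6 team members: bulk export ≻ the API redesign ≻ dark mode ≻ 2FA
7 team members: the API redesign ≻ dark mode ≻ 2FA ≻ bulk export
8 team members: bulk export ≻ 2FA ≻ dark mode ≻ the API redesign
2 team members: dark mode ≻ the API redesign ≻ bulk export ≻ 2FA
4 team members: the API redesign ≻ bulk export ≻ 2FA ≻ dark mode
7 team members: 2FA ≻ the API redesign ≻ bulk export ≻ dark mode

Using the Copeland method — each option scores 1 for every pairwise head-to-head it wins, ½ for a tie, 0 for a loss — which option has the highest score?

the API redesign

bulk export: beats 2FA and dark mode; loses to the API redesign → score 2.
2FA: beats dark mode; loses to bulk export and the API redesign → score 1.
the API redesign: beats bulk export, 2FA, and dark mode → score 3.
dark mode: loses to bulk export, 2FA, and the API redesign → score 0.
the API redesign has the best pairwise record.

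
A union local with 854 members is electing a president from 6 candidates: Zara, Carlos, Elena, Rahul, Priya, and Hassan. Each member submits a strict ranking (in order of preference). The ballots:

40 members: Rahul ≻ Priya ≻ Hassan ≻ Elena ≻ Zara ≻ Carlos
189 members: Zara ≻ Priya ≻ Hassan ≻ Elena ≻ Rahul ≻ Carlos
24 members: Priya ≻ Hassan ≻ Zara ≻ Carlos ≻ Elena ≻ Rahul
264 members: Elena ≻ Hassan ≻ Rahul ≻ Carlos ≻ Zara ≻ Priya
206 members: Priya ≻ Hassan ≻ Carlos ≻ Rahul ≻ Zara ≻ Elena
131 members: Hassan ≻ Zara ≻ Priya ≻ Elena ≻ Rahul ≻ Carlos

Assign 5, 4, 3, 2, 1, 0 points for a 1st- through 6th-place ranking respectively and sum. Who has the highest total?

Hassan

Zara: 40·1 + 189·5 + 24·3 + 264·1 + 206·1 + 131·4 = 2051
Carlos: 40·0 + 189·0 + 24·2 + 264·2 + 206·3 + 131·0 = 1194
Elena: 40·2 + 189·2 + 24·1 + 264·5 + 206·0 + 131·2 = 2064
Rahul: 40·5 + 189·1 + 24·0 + 264·3 + 206·2 + 131·1 = 1724
Priya: 40·4 + 189·4 + 24·5 + 264·0 + 206·5 + 131·3 = 2459
Hassan: 40·3 + 189·3 + 24·4 + 264·4 + 206·4 + 131·5 = 3318
Hassan has the highest Borda score (3318).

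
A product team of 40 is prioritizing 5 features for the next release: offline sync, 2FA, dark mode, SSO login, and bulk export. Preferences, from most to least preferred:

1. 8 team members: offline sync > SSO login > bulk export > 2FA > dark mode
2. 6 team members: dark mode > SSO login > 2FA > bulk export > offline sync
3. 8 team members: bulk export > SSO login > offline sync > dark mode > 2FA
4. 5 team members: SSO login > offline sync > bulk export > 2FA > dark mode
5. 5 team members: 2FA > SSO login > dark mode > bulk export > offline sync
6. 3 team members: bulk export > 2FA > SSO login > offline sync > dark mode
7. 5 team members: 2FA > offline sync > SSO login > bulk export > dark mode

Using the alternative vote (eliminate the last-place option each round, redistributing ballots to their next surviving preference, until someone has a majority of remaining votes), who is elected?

offline sync

Round 1: offline sync 8, 2FA 10, dark mode 6, SSO login 5, bulk export 11. Eliminate SSO login.
Round 2: offline sync 13, 2FA 10, dark mode 6, bulk export 11. Eliminate dark mode.
Round 3: offline sync 13, 2FA 16, bulk export 11. Eliminate bulk export.
Round 4: offline sync 21, 2FA 19. Offline sync has a majority.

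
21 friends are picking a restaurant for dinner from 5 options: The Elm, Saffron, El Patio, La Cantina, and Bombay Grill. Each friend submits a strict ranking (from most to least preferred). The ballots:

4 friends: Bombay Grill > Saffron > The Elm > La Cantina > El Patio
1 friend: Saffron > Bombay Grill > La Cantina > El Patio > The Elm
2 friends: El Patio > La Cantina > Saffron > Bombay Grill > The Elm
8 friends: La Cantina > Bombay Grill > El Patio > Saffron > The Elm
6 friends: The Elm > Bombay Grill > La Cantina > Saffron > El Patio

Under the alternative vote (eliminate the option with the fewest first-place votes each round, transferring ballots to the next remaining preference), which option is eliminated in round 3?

Bombay Grill

Round 1: The Elm 6, Saffron 1, El Patio 2, La Cantina 8, Bombay Grill 4. Eliminate Saffron.
Round 2: The Elm 6, El Patio 2, La Cantina 8, Bombay Grill 5. Eliminate El Patio.
Round 3: The Elm 6, La Cantina 10, Bombay Grill 5. Eliminate Bombay Grill.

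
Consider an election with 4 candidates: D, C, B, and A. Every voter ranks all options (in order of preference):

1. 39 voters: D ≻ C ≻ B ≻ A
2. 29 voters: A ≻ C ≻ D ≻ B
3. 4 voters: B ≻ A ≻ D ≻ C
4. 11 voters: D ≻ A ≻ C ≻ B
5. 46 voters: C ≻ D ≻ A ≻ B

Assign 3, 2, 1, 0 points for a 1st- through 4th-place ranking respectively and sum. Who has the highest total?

C

D: 39·3 + 29·1 + 4·1 + 11·3 + 46·2 = 275
C: 39·2 + 29·2 + 4·0 + 11·1 + 46·3 = 285
B: 39·1 + 29·0 + 4·3 + 11·0 + 46·0 = 51
A: 39·0 + 29·3 + 4·2 + 11·2 + 46·1 = 163
C has the highest Borda score (285).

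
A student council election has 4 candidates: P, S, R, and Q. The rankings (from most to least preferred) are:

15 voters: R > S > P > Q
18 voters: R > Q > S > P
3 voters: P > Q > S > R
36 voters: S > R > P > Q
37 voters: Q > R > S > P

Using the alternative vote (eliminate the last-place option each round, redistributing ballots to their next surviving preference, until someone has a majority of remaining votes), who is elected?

Round 1: P 3, S 36, R 33, Q 37. Eliminate P.
Round 2: S 36, R 33, Q 40. Eliminate R.
Round 3: S 51, Q 58. Q has a majority.

Q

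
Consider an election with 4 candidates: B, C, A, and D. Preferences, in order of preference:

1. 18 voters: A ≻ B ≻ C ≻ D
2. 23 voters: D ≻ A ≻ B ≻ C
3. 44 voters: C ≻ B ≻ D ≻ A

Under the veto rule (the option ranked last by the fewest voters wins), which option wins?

Last-place votes: B 0, C 23, A 44, D 18.
B is ranked last by the fewest voters, so B wins.

B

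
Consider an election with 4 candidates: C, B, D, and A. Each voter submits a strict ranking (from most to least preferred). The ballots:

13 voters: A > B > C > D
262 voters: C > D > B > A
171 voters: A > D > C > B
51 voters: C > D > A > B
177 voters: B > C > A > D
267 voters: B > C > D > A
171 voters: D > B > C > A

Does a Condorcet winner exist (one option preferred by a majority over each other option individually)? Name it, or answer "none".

none

Checking pairwise contests:
B beats C 628–484.
D beats B 655–457.
C beats D 770–342.
C beats A 928–184.
Every option loses at least one head-to-head, so there is no Condorcet winner.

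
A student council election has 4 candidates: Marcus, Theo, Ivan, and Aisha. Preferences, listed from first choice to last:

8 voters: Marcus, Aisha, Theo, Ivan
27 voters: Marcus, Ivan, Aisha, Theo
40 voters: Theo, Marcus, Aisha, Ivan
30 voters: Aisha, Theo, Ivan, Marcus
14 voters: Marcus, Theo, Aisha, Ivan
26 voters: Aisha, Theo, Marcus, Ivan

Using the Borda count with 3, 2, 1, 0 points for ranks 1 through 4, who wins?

Theo

Marcus: 8·3 + 27·3 + 40·2 + 30·0 + 14·3 + 26·1 = 253
Theo: 8·1 + 27·0 + 40·3 + 30·2 + 14·2 + 26·2 = 268
Ivan: 8·0 + 27·2 + 40·0 + 30·1 + 14·0 + 26·0 = 84
Aisha: 8·2 + 27·1 + 40·1 + 30·3 + 14·1 + 26·3 = 265
Theo has the highest Borda score (268).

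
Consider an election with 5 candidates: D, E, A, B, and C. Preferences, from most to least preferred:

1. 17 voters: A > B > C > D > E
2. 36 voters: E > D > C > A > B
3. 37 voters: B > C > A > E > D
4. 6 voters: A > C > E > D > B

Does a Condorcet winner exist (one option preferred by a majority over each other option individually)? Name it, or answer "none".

Checking pairwise contests:
E beats D 79–17.
A beats E 60–36.
C beats A 73–23.
A beats B 59–37.
B beats C 54–42.
Every option loses at least one head-to-head, so there is no Condorcet winner.

none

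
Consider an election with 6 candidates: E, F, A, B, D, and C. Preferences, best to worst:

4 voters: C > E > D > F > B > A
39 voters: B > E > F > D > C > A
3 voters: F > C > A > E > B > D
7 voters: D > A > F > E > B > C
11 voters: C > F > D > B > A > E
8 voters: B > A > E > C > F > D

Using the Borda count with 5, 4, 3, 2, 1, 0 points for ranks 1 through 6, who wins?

B

E: 4·4 + 39·4 + 3·2 + 7·2 + 11·0 + 8·3 = 216
F: 4·2 + 39·3 + 3·5 + 7·3 + 11·4 + 8·1 = 213
A: 4·0 + 39·0 + 3·3 + 7·4 + 11·1 + 8·4 = 80
B: 4·1 + 39·5 + 3·1 + 7·1 + 11·2 + 8·5 = 271
D: 4·3 + 39·2 + 3·0 + 7·5 + 11·3 + 8·0 = 158
C: 4·5 + 39·1 + 3·4 + 7·0 + 11·5 + 8·2 = 142
B has the highest Borda score (271).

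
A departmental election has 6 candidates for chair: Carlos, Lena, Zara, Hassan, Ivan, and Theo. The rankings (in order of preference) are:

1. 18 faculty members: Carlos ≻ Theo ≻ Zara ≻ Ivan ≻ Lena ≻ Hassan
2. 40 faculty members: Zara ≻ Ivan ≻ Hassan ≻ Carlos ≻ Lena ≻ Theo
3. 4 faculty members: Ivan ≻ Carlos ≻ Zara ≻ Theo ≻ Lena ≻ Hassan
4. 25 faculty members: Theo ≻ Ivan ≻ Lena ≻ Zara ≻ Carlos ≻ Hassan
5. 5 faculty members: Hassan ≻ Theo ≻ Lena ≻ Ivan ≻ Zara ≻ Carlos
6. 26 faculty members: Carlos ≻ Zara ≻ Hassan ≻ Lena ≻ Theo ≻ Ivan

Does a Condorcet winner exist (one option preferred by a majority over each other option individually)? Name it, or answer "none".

Zara vs Carlos: 70–48 for Zara.
Zara vs Lena: 88–30 for Zara.
Zara vs Hassan: 113–5 for Zara.
Zara vs Ivan: 84–34 for Zara.
Zara vs Theo: 70–48 for Zara.
Zara beats every other option head-to-head.

Zara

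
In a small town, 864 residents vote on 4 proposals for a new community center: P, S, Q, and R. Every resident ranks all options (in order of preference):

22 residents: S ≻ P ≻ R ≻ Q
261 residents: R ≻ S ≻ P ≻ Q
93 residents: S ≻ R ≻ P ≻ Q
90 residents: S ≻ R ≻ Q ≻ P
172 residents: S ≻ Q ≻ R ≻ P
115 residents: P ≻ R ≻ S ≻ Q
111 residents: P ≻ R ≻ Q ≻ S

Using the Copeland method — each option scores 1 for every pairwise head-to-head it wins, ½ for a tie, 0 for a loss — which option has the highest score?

P: beats Q; loses to S and R → score 1.
S: beats P and Q; loses to R → score 2.
Q: loses to P, S, and R → score 0.
R: beats P, S, and Q → score 3.
R has the best pairwise record.

R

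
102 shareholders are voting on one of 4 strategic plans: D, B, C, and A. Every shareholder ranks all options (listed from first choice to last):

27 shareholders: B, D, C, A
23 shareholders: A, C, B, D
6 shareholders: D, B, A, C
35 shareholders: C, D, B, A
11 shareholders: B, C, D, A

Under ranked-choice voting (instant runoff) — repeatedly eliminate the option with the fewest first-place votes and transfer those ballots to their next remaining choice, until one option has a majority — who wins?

C

Round 1: D 6, B 38, C 35, A 23. Eliminate D.
Round 2: B 44, C 35, A 23. Eliminate A.
Round 3: B 44, C 58. C has a majority.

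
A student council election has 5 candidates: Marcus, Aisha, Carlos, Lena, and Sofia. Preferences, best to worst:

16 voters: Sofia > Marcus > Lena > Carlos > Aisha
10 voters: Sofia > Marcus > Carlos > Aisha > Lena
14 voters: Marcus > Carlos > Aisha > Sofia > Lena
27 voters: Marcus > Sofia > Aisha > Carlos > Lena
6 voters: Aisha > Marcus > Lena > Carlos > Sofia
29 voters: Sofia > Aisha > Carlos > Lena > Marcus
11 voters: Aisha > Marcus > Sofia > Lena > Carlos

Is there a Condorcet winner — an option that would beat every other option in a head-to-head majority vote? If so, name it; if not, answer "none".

Marcus vs Aisha: 67–46 for Marcus.
Marcus vs Carlos: 84–29 for Marcus.
Marcus vs Lena: 84–29 for Marcus.
Marcus vs Sofia: 58–55 for Marcus.
Marcus beats every other option head-to-head.

Marcus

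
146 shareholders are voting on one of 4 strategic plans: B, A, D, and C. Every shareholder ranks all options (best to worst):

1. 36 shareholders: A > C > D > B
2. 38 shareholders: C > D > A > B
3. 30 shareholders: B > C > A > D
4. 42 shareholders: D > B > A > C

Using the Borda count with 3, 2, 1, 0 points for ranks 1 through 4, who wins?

B: 36·0 + 38·0 + 30·3 + 42·2 = 174
A: 36·3 + 38·1 + 30·1 + 42·1 = 218
D: 36·1 + 38·2 + 30·0 + 42·3 = 238
C: 36·2 + 38·3 + 30·2 + 42·0 = 246
C has the highest Borda score (246).

C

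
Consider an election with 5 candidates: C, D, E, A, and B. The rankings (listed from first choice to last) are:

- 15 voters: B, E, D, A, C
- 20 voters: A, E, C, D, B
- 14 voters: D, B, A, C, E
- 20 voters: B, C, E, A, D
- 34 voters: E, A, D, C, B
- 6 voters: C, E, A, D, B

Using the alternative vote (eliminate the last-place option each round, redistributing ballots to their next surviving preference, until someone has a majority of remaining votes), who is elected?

Round 1: C 6, D 14, E 34, A 20, B 35. Eliminate C.
Round 2: D 14, E 40, A 20, B 35. Eliminate D.
Round 3: E 40, A 20, B 49. Eliminate A.
Round 4: E 60, B 49. E has a majority.

E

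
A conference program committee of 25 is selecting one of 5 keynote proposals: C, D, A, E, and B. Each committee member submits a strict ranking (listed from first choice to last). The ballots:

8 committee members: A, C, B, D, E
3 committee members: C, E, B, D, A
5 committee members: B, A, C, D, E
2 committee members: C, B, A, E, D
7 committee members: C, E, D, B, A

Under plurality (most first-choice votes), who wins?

C

First-place votes: C 12, D 0, A 8, E 0, B 5.
C has the most first-place votes.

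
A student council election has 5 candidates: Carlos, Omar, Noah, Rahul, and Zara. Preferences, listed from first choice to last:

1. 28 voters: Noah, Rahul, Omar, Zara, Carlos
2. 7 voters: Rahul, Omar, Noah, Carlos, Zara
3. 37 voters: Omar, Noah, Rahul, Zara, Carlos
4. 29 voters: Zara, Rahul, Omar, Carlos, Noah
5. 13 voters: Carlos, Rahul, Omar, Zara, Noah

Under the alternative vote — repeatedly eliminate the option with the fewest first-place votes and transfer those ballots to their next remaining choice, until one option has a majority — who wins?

Omar

Round 1: Carlos 13, Omar 37, Noah 28, Rahul 7, Zara 29. Eliminate Rahul.
Round 2: Carlos 13, Omar 44, Noah 28, Zara 29. Eliminate Carlos.
Round 3: Omar 57, Noah 28, Zara 29. Eliminate Noah.
Round 4: Omar 85, Zara 29. Omar has a majority.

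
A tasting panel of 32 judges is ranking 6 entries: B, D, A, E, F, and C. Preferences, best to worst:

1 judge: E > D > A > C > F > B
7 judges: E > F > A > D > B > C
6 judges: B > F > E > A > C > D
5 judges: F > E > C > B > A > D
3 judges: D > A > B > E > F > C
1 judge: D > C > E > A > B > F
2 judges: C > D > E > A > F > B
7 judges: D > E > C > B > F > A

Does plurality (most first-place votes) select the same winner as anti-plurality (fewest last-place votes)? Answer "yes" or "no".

Plurality — first-place votes: B 6, D 11, A 0, E 8, F 5, C 2. Winner: D.
Anti-plurality — last-place votes: B 3, D 11, A 7, E 0, F 1, C 10. Winner: E.
The two methods disagree.

no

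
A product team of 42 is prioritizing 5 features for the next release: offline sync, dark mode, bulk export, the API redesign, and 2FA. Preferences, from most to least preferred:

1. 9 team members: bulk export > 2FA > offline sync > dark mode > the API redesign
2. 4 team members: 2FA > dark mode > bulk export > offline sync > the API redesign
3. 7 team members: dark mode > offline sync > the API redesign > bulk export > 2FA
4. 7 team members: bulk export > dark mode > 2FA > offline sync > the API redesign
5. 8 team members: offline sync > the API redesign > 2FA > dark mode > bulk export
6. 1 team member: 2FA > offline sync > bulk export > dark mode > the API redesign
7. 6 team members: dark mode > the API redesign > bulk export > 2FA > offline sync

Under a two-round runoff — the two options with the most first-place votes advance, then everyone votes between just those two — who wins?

Round 1 first-place votes: offline sync 8, dark mode 13, bulk export 16, the API redesign 0, 2FA 5.
bulk export and dark mode advance.
Runoff: bulk export is preferred to dark mode by 17 voters; dark mode by 25.
dark mode wins the runoff.

dark mode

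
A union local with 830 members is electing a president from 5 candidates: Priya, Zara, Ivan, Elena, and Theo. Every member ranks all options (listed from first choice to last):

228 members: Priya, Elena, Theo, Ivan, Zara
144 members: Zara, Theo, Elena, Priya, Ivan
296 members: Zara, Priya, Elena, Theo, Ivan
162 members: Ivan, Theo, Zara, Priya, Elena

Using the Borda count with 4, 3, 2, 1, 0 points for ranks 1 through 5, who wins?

Priya: 228·4 + 144·1 + 296·3 + 162·1 = 2106
Zara: 228·0 + 144·4 + 296·4 + 162·2 = 2084
Ivan: 228·1 + 144·0 + 296·0 + 162·4 = 876
Elena: 228·3 + 144·2 + 296·2 + 162·0 = 1564
Theo: 228·2 + 144·3 + 296·1 + 162·3 = 1670
Priya has the highest Borda score (2106).

Priya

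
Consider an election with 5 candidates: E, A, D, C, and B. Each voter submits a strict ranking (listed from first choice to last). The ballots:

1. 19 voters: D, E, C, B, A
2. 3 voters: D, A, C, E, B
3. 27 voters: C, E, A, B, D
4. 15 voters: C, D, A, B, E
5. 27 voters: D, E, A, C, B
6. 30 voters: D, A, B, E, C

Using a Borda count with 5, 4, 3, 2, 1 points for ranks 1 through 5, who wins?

E: 19·4 + 3·2 + 27·4 + 15·1 + 27·4 + 30·2 = 373
A: 19·1 + 3·4 + 27·3 + 15·3 + 27·3 + 30·4 = 358
D: 19·5 + 3·5 + 27·1 + 15·4 + 27·5 + 30·5 = 482
C: 19·3 + 3·3 + 27·5 + 15·5 + 27·2 + 30·1 = 360
B: 19·2 + 3·1 + 27·2 + 15·2 + 27·1 + 30·3 = 242
D has the highest Borda score (482).

D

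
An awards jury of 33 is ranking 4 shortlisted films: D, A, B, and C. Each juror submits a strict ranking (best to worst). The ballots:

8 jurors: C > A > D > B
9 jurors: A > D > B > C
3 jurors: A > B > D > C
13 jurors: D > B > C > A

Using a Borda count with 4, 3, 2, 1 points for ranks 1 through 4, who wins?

D

D: 8·2 + 9·3 + 3·2 + 13·4 = 101
A: 8·3 + 9·4 + 3·4 + 13·1 = 85
B: 8·1 + 9·2 + 3·3 + 13·3 = 74
C: 8·4 + 9·1 + 3·1 + 13·2 = 70
D has the highest Borda score (101).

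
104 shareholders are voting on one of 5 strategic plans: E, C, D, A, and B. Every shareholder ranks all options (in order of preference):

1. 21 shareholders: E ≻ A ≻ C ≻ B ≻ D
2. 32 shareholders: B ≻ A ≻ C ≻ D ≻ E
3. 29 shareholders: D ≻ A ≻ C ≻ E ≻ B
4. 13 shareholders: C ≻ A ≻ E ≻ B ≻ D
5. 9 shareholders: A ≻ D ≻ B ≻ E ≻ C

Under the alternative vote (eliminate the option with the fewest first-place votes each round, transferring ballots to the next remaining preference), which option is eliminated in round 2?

Round 1: E 21, C 13, D 29, A 9, B 32. Eliminate A.
Round 2: E 21, C 13, D 38, B 32. Eliminate C.

C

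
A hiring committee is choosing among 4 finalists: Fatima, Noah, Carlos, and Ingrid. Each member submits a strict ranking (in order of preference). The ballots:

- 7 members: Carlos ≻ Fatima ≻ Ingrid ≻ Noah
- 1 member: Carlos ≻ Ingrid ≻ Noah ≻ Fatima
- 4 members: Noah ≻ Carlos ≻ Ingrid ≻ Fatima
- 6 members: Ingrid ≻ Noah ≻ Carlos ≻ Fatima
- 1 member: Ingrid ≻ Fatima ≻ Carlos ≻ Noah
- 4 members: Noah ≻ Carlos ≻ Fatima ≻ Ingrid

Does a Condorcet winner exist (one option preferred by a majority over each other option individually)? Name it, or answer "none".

none

Checking pairwise contests:
Noah beats Fatima 15–8.
Ingrid beats Noah 15–8.
Noah beats Carlos 14–9.
Carlos beats Ingrid 16–7.
Every option loses at least one head-to-head, so there is no Condorcet winner.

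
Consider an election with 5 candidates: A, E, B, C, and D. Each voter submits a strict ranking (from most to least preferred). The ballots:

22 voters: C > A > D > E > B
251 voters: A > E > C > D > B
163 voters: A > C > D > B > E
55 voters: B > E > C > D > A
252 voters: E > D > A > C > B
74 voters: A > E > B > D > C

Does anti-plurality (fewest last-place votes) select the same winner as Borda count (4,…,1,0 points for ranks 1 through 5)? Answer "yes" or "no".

no

Anti-plurality — last-place votes: A 55, E 163, B 525, C 74, D 0. Winner: D.
Borda — scores: A 2522, E 2170, B 531, C 1441, D 1506. Winner: A.
The two methods disagree.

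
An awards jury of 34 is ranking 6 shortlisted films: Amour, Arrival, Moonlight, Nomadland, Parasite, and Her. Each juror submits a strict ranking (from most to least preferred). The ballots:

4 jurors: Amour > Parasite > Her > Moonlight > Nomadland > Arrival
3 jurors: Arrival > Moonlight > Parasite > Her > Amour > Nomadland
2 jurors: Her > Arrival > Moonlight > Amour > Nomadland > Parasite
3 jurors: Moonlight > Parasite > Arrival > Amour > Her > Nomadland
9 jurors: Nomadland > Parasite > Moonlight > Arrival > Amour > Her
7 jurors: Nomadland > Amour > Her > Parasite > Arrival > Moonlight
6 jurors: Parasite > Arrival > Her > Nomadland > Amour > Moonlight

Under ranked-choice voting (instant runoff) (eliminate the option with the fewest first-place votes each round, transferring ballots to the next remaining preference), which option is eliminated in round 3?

Amour

Round 1: Amour 4, Arrival 3, Moonlight 3, Nomadland 16, Parasite 6, Her 2. Eliminate Her.
Round 2: Amour 4, Arrival 5, Moonlight 3, Nomadland 16, Parasite 6. Eliminate Moonlight.
Round 3: Amour 4, Arrival 5, Nomadland 16, Parasite 9. Eliminate Amour.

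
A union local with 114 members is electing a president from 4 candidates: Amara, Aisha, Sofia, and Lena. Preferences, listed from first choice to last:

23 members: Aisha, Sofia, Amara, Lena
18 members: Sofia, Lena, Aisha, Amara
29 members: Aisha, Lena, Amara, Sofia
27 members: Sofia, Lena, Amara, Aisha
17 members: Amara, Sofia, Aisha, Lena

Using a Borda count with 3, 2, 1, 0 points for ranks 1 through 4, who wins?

Amara: 23·1 + 18·0 + 29·1 + 27·1 + 17·3 = 130
Aisha: 23·3 + 18·1 + 29·3 + 27·0 + 17·1 = 191
Sofia: 23·2 + 18·3 + 29·0 + 27·3 + 17·2 = 215
Lena: 23·0 + 18·2 + 29·2 + 27·2 + 17·0 = 148
Sofia has the highest Borda score (215).

Sofia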